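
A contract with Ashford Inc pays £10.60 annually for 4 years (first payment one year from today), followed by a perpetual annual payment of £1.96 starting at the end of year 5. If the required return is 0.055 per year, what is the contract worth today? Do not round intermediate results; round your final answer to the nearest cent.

£65.92

PV of 4-year annuity: £10.60 × [1 − (1+0.055)^−4] / 0.055 = 37.15459
Perpetuity value at year 4: £1.96 / 0.055 = 35.63636
PV of perpetuity: 35.63636 / (1+0.055)^4 = 28.76627
Total PV = 37.15459 + 28.76627 = 65.92086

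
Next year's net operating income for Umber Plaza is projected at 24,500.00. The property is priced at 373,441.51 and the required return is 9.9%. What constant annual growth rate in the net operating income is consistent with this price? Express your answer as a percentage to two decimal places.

3.34%

P = D₁/(r−g) ⇒ g = r − D₁/P = 0.099 − 24,500.00/373,441.51 = 0.033394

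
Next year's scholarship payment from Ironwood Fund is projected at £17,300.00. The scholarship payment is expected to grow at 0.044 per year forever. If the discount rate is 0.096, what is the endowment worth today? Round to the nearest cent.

£332692.31

Growing perpetuity: P = D₁ / (r − g) = £17,300.0000 / (0.096 − 0.044) = £332,692.31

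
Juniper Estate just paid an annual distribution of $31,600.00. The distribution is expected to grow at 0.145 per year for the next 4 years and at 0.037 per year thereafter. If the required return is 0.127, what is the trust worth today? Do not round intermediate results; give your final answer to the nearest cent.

$519454.93

D_1 = 36182.00000
D_2 = 41428.39000
D_3 = 47435.50655
D_4 = 54313.65500
Terminal value at year 4: TV = D_4×(1+g_2)/(r−g_2) = 56323.26023/0.09 = 625814.00261
P_0 = D_1/(1+r)^1 + D_2/(1+r)^2 + D_3/(1+r)^3 + D_4/(1+r)^4 + TV/(1+r)^4
    = 32104.70275 + 32617.46641 + 33138.41974 + 33667.69352 + 387926.64648 = 519454.92891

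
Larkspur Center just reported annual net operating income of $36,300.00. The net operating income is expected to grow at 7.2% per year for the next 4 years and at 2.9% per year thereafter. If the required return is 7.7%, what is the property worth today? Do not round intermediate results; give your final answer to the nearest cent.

$907353.24

D_1 = 38913.60000
D_2 = 41715.37920
D_3 = 44718.88650
D_4 = 47938.64633
Terminal value at year 4: TV = D_4×(1+g_2)/(r−g_2) = 49328.86707/0.048 = 1027684.73071
P_0 = D_1/(1+r)^1 + D_2/(1+r)^2 + D_3/(1+r)^3 + D_4/(1+r)^4 + TV/(1+r)^4
    = 36131.47632 + 35963.73502 + 35796.77246 + 35630.58503 + 763830.66665 = 907353.23550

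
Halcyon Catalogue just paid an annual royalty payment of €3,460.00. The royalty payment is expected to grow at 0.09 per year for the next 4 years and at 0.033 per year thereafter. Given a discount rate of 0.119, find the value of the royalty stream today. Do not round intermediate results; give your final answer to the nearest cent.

D_1 = 3771.40000
D_2 = 4110.82600
D_3 = 4480.80034
D_4 = 4884.07237
Terminal value at year 4: TV = D_4×(1+g_2)/(r−g_2) = 5045.24676/0.086 = 58665.65999
P_0 = D_1/(1+r)^1 + D_2/(1+r)^2 + D_3/(1+r)^3 + D_4/(1+r)^4 + TV/(1+r)^4
    = 3370.33065 + 3282.98518 + 3197.90334 + 3115.02649 + 37416.53914 = 50382.78480

€50382.78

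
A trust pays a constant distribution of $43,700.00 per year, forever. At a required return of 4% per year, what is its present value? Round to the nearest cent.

$1092500.00

Level perpetuity: PV = C / r = $43,700.00 / 0.04 = $1,092,500.00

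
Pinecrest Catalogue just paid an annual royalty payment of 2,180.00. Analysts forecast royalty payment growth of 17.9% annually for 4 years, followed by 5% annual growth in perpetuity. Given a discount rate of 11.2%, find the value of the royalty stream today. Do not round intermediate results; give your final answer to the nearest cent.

D_1 = 2570.22000
D_2 = 3030.28938
D_3 = 3572.71118
D_4 = 4212.22648
Terminal value at year 4: TV = D_4×(1+g_2)/(r−g_2) = 4422.83780/0.062 = 71336.09361
P_0 = D_1/(1+r)^1 + D_2/(1+r)^2 + D_3/(1+r)^3 + D_4/(1+r)^4 + TV/(1+r)^4
    = 2311.34892 + 2450.61185 + 2598.26562 + 2754.81580 + 46654.13853 = 56769.18072

56769.18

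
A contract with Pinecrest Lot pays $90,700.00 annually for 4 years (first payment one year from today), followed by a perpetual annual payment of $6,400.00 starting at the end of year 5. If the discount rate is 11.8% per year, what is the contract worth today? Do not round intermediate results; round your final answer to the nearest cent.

$311368.13

PV of 4-year annuity: $90,700.00 × [1 − (1+0.118)^−4] / 0.118 = 276652.03999
Perpetuity value at year 4: $6,400.00 / 0.118 = 54237.28814
PV of perpetuity: 54237.28814 / (1+0.118)^4 = 34716.08575
Total PV = 276652.03999 + 34716.08575 = 311368.12575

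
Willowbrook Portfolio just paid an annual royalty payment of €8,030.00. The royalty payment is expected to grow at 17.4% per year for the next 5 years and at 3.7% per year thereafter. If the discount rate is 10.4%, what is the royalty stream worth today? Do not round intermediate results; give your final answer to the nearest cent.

D_1 = 9427.22000
D_2 = 11067.55628
D_3 = 12993.31107
D_4 = 15254.14720
D_5 = 17908.36881
Terminal value at year 5: TV = D_5×(1+g_2)/(r−g_2) = 18570.97846/0.067 = 277178.78296
P_0 = D_1/(1+r)^1 + D_2/(1+r)^2 + D_3/(1+r)^3 + D_4/(1+r)^4 + D_5/(1+r)^5 + TV/(1+r)^5
    = 8539.14855 + 9080.58007 + 9656.34149 + 10268.60952 + 10919.69889 + 169010.86192 = 217475.24043

€217475.24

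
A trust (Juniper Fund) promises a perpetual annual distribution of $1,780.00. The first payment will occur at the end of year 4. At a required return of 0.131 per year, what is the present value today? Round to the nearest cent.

$9392.06

Value at end of year 3: C / r = $1,780.00 / 0.131 = $13,587.7863
Discount to today: PV = $13,587.7863 / (1 + 0.131)^3 = $13,587.7863 / 1.446731 = $9,392.06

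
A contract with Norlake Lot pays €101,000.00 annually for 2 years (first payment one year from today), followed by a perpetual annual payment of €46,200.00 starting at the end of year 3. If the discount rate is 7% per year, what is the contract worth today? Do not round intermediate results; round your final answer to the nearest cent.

PV of 2-year annuity: €101,000.00 × [1 − (1+0.07)^−2] / 0.07 = 182609.83492
Perpetuity value at year 2: €46,200.00 / 0.07 = 660000.00000
PV of perpetuity: 660000.00000 / (1+0.07)^2 = 576469.56066
Total PV = 182609.83492 + 576469.56066 = 759079.39558

€759079.40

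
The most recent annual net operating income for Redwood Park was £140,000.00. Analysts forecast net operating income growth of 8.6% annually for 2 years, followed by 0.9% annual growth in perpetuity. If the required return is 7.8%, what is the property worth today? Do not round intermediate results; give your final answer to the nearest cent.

£2360869.57

D_1 = 152040.00000
D_2 = 165115.44000
Terminal value at year 2: TV = D_2×(1+g_2)/(r−g_2) = 166601.47896/0.069 = 2414514.18783
P_0 = D_1/(1+r)^1 + D_2/(1+r)^2 + TV/(1+r)^2
    = 141038.96104 + 142085.63236 + 2077744.97181 = 2360869.56522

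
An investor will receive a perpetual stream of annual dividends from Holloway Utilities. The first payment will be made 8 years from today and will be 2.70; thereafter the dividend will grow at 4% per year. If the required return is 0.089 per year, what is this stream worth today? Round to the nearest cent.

Value at end of year 7: C₁ / (r − g) = 2.70 / (0.089 − 0.04) = 55.1020
Discount to today: PV = 55.1020 / (1 + 0.089)^7 = 55.1020 / 1.816332 = 30.34

30.34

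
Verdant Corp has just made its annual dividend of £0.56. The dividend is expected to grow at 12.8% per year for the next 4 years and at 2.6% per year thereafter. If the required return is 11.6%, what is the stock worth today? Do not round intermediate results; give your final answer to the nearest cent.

£8.96

D_1 = 0.63168
D_2 = 0.71254
D_3 = 0.80374
D_4 = 0.90662
Terminal value at year 4: TV = D_4×(1+g_2)/(r−g_2) = 0.93019/0.09 = 10.33545
P_0 = D_1/(1+r)^1 + D_2/(1+r)^2 + D_3/(1+r)^3 + D_4/(1+r)^4 + TV/(1+r)^4
    = 0.56602 + 0.57211 + 0.57826 + 0.58448 + 6.66304 = 8.96391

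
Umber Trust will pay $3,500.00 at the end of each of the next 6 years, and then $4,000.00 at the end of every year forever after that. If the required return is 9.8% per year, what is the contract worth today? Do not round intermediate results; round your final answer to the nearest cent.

$38625.87

PV of 6-year annuity: $3,500.00 × [1 − (1+0.098)^−6] / 0.098 = 15333.17125
Perpetuity value at year 6: $4,000.00 / 0.098 = 40816.32653
PV of perpetuity: 40816.32653 / (1+0.098)^6 = 23292.70224
Total PV = 15333.17125 + 23292.70224 = 38625.87349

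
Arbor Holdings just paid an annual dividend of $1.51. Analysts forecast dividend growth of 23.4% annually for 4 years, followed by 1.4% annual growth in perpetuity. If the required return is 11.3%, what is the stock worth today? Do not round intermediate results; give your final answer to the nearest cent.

$31.24

D_1 = 1.86334
D_2 = 2.29936
D_3 = 2.83741
D_4 = 3.50137
Terminal value at year 4: TV = D_4×(1+g_2)/(r−g_2) = 3.55039/0.099 = 35.86248
P_0 = D_1/(1+r)^1 + D_2/(1+r)^2 + D_3/(1+r)^3 + D_4/(1+r)^4 + TV/(1+r)^4
    = 1.67416 + 1.85617 + 2.05796 + 2.28169 + 23.37005 = 31.24003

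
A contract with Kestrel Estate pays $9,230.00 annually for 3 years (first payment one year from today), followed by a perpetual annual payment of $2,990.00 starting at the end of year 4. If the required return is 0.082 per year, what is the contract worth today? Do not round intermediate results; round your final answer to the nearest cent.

$52486.64

PV of 3-year annuity: $9,230.00 × [1 − (1+0.082)^−3] / 0.082 = 23701.02524
Perpetuity value at year 3: $2,990.00 / 0.082 = 36463.41463
PV of perpetuity: 36463.41463 / (1+0.082)^3 = 28785.61772
Total PV = 23701.02524 + 28785.61772 = 52486.64297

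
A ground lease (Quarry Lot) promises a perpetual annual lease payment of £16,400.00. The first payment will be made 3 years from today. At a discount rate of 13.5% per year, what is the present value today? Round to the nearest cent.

Value at end of year 2: C / r = £16,400.00 / 0.135 = £121,481.4815
Discount to today: PV = £121,481.4815 / (1 + 0.135)^2 = £121,481.4815 / 1.288225 = £94,301.45

£94301.45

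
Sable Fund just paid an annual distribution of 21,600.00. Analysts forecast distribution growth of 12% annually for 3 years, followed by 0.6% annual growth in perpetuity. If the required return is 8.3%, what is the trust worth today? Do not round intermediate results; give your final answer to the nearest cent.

381455.23

D_1 = 24192.00000
D_2 = 27095.04000
D_3 = 30346.44480
Terminal value at year 3: TV = D_3×(1+g_2)/(r−g_2) = 30528.52347/0.077 = 396474.33076
P_0 = D_1/(1+r)^1 + D_2/(1+r)^2 + D_3/(1+r)^3 + TV/(1+r)^3
    = 22337.95014 + 23101.11187 + 23890.34653 + 312125.82612 = 381455.23466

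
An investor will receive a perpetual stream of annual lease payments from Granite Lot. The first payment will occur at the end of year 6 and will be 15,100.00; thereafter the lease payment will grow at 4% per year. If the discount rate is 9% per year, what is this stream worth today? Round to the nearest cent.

Value at end of year 5: C₁ / (r − g) = 15,100.00 / (0.09 − 0.04) = 302,000.0000
Discount to today: PV = 302,000.0000 / (1 + 0.09)^5 = 302,000.0000 / 1.538624 = 196,279.28

196279.28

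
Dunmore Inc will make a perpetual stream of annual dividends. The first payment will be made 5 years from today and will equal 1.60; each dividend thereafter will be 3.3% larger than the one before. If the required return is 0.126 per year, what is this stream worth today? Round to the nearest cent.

10.70

Value at end of year 4: C₁ / (r − g) = 1.60 / (0.126 − 0.033) = 17.2043
Discount to today: PV = 17.2043 / (1 + 0.126)^4 = 17.2043 / 1.607510 = 10.70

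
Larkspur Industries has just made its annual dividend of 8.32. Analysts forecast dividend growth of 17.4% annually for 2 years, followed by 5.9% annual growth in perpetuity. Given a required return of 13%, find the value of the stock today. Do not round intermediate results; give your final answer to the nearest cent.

D_1 = 9.76768
D_2 = 11.46726
Terminal value at year 2: TV = D_2×(1+g_2)/(r−g_2) = 12.14382/0.071 = 171.03978
P_0 = D_1/(1+r)^1 + D_2/(1+r)^2 + TV/(1+r)^2
    = 8.64396 + 8.98054 + 133.94924 = 151.57375

151.57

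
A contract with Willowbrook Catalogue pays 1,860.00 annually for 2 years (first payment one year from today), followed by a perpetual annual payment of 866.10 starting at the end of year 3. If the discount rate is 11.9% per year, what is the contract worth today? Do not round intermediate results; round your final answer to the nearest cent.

8960.10

PV of 2-year annuity: 1,860.00 × [1 − (1+0.119)^−2] / 0.119 = 3147.63038
Perpetuity value at year 2: 866.10 / 0.119 = 7278.15126
PV of perpetuity: 7278.15126 / (1+0.119)^2 = 5812.47241
Total PV = 3147.63038 + 5812.47241 = 8960.10278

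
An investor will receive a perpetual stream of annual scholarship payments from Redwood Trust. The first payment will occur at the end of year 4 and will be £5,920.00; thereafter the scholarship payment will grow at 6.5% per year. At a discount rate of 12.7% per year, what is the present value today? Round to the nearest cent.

Value at end of year 3: C₁ / (r − g) = £5,920.00 / (0.127 − 0.065) = £95,483.8710
Discount to today: PV = £95,483.8710 / (1 + 0.127)^3 = £95,483.8710 / 1.431435 = £66,704.98

£66704.98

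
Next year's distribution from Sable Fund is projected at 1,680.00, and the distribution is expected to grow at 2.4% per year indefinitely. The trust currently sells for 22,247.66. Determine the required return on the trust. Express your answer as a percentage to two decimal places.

P = D₁/(r − g) ⇒ r = D₁/P + g = 1,680.0000/22,247.66 + 0.024 = 0.075514 + 0.024 = 0.099514

9.95%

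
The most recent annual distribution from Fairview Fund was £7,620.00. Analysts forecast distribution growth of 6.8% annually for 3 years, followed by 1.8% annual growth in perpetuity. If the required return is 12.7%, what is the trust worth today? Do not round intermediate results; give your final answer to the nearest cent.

D_1 = 8138.16000
D_2 = 8691.55488
D_3 = 9282.58061
Terminal value at year 3: TV = D_3×(1+g_2)/(r−g_2) = 9449.66706/0.109 = 86694.19324
P_0 = D_1/(1+r)^1 + D_2/(1+r)^2 + D_3/(1+r)^3 + TV/(1+r)^3
    = 7221.08252 + 6843.04892 + 6484.80590 + 60564.51745 = 81113.45479

£81113.45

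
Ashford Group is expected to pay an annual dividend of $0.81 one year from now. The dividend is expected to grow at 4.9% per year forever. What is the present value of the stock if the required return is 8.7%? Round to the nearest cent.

Growing perpetuity: P = D₁ / (r − g) = $0.8100 / (0.087 − 0.049) = $21.32

$21.32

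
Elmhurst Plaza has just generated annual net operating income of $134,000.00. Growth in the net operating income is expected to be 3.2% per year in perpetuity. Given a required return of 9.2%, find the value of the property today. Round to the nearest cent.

$2304800.00

D₁ = D₀ × (1 + g) = $134,000.00 × 1.032 = $138,288.0000
Growing perpetuity: P = D₁ / (r − g) = $138,288.0000 / (0.092 − 0.032) = $2,304,800.00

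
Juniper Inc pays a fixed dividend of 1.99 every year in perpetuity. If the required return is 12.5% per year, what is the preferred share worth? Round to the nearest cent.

Level perpetuity: PV = C / r = 1.99 / 0.125 = 15.92

15.92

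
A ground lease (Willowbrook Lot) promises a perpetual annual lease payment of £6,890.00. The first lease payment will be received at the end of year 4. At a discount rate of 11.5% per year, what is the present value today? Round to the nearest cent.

£43221.20

Value at end of year 3: C / r = £6,890.00 / 0.115 = £59,913.0435
Discount to today: PV = £59,913.0435 / (1 + 0.115)^3 = £59,913.0435 / 1.386196 = £43,221.20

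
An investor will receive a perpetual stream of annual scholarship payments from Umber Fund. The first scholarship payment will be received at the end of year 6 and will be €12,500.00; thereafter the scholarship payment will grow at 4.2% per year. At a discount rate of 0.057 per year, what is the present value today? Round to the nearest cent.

€631602.47

Value at end of year 5: C₁ / (r − g) = €12,500.00 / (0.057 − 0.042) = €833,333.3333
Discount to today: PV = €833,333.3333 / (1 + 0.057)^5 = €833,333.3333 / 1.319395 = €631,602.47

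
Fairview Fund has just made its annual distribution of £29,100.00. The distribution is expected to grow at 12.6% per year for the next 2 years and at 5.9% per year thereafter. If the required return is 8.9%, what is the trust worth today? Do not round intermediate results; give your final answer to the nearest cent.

D_1 = 32766.60000
D_2 = 36895.19160
Terminal value at year 2: TV = D_2×(1+g_2)/(r−g_2) = 39072.00790/0.03 = 1302400.26348
P_0 = D_1/(1+r)^1 + D_2/(1+r)^2 + TV/(1+r)^2
    = 30088.70523 + 31111.00284 + 1098218.40028 = 1159418.10836

£1159418.11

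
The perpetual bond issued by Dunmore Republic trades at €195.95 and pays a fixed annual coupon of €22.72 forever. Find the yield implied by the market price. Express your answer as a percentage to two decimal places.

P = C/r ⇒ r = C/P = €22.72/€195.95 = 0.115948

11.59%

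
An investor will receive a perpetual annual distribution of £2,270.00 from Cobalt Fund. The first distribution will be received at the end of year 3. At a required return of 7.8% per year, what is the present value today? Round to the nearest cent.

Value at end of year 2: C / r = £2,270.00 / 0.078 = £29,102.5641
Discount to today: PV = £29,102.5641 / (1 + 0.078)^2 = £29,102.5641 / 1.162084 = £25,043.43

£25043.43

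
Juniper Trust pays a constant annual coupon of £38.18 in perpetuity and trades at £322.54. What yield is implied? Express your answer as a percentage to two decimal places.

11.84%

P = C/r ⇒ r = C/P = £38.18/£322.54 = 0.118373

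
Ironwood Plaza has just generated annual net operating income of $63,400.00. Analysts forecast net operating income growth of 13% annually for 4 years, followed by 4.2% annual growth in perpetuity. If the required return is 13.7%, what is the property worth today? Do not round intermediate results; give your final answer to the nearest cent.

$928151.08

D_1 = 71642.00000
D_2 = 80955.46000
D_3 = 91479.66980
D_4 = 103372.02687
Terminal value at year 4: TV = D_4×(1+g_2)/(r−g_2) = 107713.65200/0.095 = 1133827.91582
P_0 = D_1/(1+r)^1 + D_2/(1+r)^2 + D_3/(1+r)^3 + D_4/(1+r)^4 + TV/(1+r)^4
    = 63009.67458 + 62621.75222 + 62236.21813 + 61853.05759 + 678430.37909 = 928151.08162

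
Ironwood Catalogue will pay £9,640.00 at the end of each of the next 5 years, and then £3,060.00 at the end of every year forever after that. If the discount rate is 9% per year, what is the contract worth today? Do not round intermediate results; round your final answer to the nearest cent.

PV of 5-year annuity: £9,640.00 × [1 − (1+0.09)^−5] / 0.09 = 37496.23818
Perpetuity value at year 5: £3,060.00 / 0.09 = 34000.00000
PV of perpetuity: 34000.00000 / (1+0.09)^5 = 22097.66713
Total PV = 37496.23818 + 22097.66713 = 59593.90531

£59593.91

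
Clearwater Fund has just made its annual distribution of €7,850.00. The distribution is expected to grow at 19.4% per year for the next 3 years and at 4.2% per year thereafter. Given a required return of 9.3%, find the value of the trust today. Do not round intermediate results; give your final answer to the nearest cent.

€237260.12

D_1 = 9372.90000
D_2 = 11191.24260
D_3 = 13362.34366
Terminal value at year 3: TV = D_3×(1+g_2)/(r−g_2) = 13923.56210/0.051 = 273011.02154
P_0 = D_1/(1+r)^1 + D_2/(1+r)^2 + D_3/(1+r)^3 + TV/(1+r)^3
    = 8575.38884 + 9367.80812 + 10233.45187 + 209083.46759 = 237260.11642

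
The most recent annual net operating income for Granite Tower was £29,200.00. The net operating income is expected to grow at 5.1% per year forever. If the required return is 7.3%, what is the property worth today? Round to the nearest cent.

D₁ = D₀ × (1 + g) = £29,200.00 × 1.051 = £30,689.2000
Growing perpetuity: P = D₁ / (r − g) = £30,689.2000 / (0.073 − 0.051) = £1,394,963.64

£1394963.64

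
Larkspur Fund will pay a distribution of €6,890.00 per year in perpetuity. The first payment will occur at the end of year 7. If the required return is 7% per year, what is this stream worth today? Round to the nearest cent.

€65587.11

Value at end of year 6: C / r = €6,890.00 / 0.07 = €98,428.5714
Discount to today: PV = €98,428.5714 / (1 + 0.07)^6 = €98,428.5714 / 1.500730 = €65,587.11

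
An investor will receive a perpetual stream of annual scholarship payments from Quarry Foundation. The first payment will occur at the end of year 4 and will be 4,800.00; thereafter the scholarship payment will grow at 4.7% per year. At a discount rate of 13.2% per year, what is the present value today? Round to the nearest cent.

Value at end of year 3: C₁ / (r − g) = 4,800.00 / (0.132 − 0.047) = 56,470.5882
Discount to today: PV = 56,470.5882 / (1 + 0.132)^3 = 56,470.5882 / 1.450572 = 38,929.88

38929.88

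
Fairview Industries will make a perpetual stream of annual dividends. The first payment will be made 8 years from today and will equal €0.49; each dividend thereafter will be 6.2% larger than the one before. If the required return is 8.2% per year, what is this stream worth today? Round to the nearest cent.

Value at end of year 7: C₁ / (r − g) = €0.49 / (0.082 − 0.062) = €24.5000
Discount to today: PV = €24.5000 / (1 + 0.082)^7 = €24.5000 / 1.736164 = €14.11

€14.11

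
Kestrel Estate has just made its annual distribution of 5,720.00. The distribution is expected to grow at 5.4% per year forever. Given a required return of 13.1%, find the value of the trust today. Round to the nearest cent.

78297.14

D₁ = D₀ × (1 + g) = 5,720.00 × 1.054 = 6,028.8800
Growing perpetuity: P = D₁ / (r − g) = 6,028.8800 / (0.131 − 0.054) = 78,297.14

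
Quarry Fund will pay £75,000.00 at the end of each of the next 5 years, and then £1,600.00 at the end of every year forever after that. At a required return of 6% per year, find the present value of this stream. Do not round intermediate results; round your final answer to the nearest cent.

£335854.17

PV of 5-year annuity: £75,000.00 × [1 − (1+0.06)^−5] / 0.06 = 315927.28392
Perpetuity value at year 5: £1,600.00 / 0.06 = 26666.66667
PV of perpetuity: 26666.66667 / (1+0.06)^5 = 19926.88461
Total PV = 315927.28392 + 19926.88461 = 335854.16853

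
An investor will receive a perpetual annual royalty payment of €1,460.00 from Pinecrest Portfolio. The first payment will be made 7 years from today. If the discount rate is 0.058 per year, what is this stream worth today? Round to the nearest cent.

€17947.78

Value at end of year 6: C / r = €1,460.00 / 0.058 = €25,172.4138
Discount to today: PV = €25,172.4138 / (1 + 0.058)^6 = €25,172.4138 / 1.402536 = €17,947.78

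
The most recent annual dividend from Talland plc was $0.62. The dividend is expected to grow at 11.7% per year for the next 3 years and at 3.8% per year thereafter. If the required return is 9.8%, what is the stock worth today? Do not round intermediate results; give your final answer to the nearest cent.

$13.22

D_1 = 0.69254
D_2 = 0.77357
D_3 = 0.86407
Terminal value at year 3: TV = D_3×(1+g_2)/(r−g_2) = 0.89691/0.06 = 14.94849
P_0 = D_1/(1+r)^1 + D_2/(1+r)^2 + D_3/(1+r)^3 + TV/(1+r)^3
    = 0.63073 + 0.64164 + 0.65275 + 11.29251 = 13.21762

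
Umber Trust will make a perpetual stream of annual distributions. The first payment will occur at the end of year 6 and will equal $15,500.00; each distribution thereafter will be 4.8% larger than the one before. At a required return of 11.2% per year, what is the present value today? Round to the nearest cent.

$142438.63

Value at end of year 5: C₁ / (r − g) = $15,500.00 / (0.112 − 0.048) = $242,187.5000
Discount to today: PV = $242,187.5000 / (1 + 0.112)^5 = $242,187.5000 / 1.700294 = $142,438.63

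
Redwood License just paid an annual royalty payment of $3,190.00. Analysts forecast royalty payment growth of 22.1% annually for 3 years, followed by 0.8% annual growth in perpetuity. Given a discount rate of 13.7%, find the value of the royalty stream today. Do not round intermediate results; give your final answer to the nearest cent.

D_1 = 3894.99000
D_2 = 4755.78279
D_3 = 5806.81079
Terminal value at year 3: TV = D_3×(1+g_2)/(r−g_2) = 5853.26527/0.129 = 45374.14940
P_0 = D_1/(1+r)^1 + D_2/(1+r)^2 + D_3/(1+r)^3 + TV/(1+r)^3
    = 3425.67282 + 3678.75683 + 3950.53834 + 30869.32283 = 41924.29082

$41924.29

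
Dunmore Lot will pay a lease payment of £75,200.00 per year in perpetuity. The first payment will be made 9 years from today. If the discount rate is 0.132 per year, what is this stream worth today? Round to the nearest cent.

Value at end of year 8: C / r = £75,200.00 / 0.132 = £569,696.9697
Discount to today: PV = £569,696.9697 / (1 + 0.132)^8 = £569,696.9697 / 2.696320 = £211,286.86

£211286.86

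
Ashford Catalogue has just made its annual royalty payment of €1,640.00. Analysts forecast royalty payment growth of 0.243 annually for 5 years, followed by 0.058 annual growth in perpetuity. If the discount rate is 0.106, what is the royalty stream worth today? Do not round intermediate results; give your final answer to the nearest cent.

€76613.51

D_1 = 2038.52000
D_2 = 2533.88036
D_3 = 3149.61329
D_4 = 3914.96932
D_5 = 4866.30686
Terminal value at year 5: TV = D_5×(1+g_2)/(r−g_2) = 5148.55266/0.048 = 107261.51371
P_0 = D_1/(1+r)^1 + D_2/(1+r)^2 + D_3/(1+r)^3 + D_4/(1+r)^4 + D_5/(1+r)^5 + TV/(1+r)^5
    = 1843.14647 + 2071.45666 + 2328.04759 + 2616.42238 + 2940.51810 + 64813.91970 = 76613.51089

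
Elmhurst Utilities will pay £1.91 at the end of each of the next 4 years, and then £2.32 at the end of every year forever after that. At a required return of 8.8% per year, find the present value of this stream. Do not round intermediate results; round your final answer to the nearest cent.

£25.03

PV of 4-year annuity: £1.91 × [1 − (1+0.088)^−4] / 0.088 = 6.21513
Perpetuity value at year 4: £2.32 / 0.088 = 26.36364
PV of perpetuity: 26.36364 / (1+0.088)^4 = 18.81437
Total PV = 6.21513 + 18.81437 = 25.02950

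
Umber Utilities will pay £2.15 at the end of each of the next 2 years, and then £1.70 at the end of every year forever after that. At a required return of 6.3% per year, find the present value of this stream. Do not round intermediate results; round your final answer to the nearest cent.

£27.81

PV of 2-year annuity: £2.15 × [1 − (1+0.063)^−2] / 0.063 = 3.92528
Perpetuity value at year 2: £1.70 / 0.063 = 26.98413
PV of perpetuity: 26.98413 / (1+0.063)^2 = 23.88041
Total PV = 3.92528 + 23.88041 = 27.80570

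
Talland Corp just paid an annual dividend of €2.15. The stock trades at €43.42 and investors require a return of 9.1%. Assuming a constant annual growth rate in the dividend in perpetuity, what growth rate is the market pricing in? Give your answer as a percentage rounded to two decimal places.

3.95%

P = D₀(1+g)/(r−g) ⇒ P(r−g) = D₀(1+g) ⇒ g(P+D₀) = P·r − D₀
g = (P·r − D₀)/(P + D₀) = (€43.42×0.091 − €2.15) / (€43.42 + €2.15) = 0.039526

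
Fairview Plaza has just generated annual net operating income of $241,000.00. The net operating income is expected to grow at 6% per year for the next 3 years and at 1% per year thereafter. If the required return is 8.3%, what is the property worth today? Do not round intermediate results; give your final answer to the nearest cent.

$3819146.66

D_1 = 255460.00000
D_2 = 270787.60000
D_3 = 287034.85600
Terminal value at year 3: TV = D_3×(1+g_2)/(r−g_2) = 289905.20456/0.073 = 3971304.17205
P_0 = D_1/(1+r)^1 + D_2/(1+r)^2 + D_3/(1+r)^3 + TV/(1+r)^3
    = 235881.80979 + 230872.31614 + 225969.21062 + 3126423.32505 = 3819146.66159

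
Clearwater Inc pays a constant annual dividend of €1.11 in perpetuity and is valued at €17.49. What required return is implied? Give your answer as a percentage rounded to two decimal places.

P = C/r ⇒ r = C/P = €1.11/€17.49 = 0.063465

6.35%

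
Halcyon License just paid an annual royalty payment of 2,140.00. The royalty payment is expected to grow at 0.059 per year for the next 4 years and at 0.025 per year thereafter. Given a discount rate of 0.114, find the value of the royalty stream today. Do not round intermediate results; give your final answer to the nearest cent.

D_1 = 2266.26000
D_2 = 2399.96934
D_3 = 2541.56753
D_4 = 2691.52002
Terminal value at year 4: TV = D_4×(1+g_2)/(r−g_2) = 2758.80802/0.089 = 30997.84287
P_0 = D_1/(1+r)^1 + D_2/(1+r)^2 + D_3/(1+r)^3 + D_4/(1+r)^4 + TV/(1+r)^4
    = 2034.34470 + 1933.90578 + 1838.42569 + 1747.65961 + 20127.54050 = 27681.87629

27681.88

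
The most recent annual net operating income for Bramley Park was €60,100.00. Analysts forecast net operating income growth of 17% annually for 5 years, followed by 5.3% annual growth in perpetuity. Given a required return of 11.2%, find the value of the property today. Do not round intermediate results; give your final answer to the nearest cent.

D_1 = 70317.00000
D_2 = 82270.89000
D_3 = 96256.94130
D_4 = 112620.62132
D_5 = 131766.12695
Terminal value at year 5: TV = D_5×(1+g_2)/(r−g_2) = 138749.73167/0.059 = 2351690.36735
P_0 = D_1/(1+r)^1 + D_2/(1+r)^2 + D_3/(1+r)^3 + D_4/(1+r)^4 + D_5/(1+r)^5 + TV/(1+r)^5
    = 63234.71223 + 66532.92564 + 70003.16816 + 73654.41254 + 77496.09953 + 1383108.35263 = 1734029.67073

€1734029.67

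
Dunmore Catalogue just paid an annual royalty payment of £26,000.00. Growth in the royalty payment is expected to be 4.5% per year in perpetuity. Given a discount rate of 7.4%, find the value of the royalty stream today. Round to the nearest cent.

D₁ = D₀ × (1 + g) = £26,000.00 × 1.045 = £27,170.0000
Growing perpetuity: P = D₁ / (r − g) = £27,170.0000 / (0.074 − 0.045) = £936,896.55

£936896.55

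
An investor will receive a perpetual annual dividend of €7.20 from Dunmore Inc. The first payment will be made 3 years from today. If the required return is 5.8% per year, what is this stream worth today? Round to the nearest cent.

€110.90

Value at end of year 2: C / r = €7.20 / 0.058 = €124.1379
Discount to today: PV = €124.1379 / (1 + 0.058)^2 = €124.1379 / 1.119364 = €110.90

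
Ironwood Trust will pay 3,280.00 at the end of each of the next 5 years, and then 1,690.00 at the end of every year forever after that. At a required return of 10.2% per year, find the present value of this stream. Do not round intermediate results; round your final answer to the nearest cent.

PV of 5-year annuity: 3,280.00 × [1 − (1+0.102)^−5] / 0.102 = 12370.51218
Perpetuity value at year 5: 1,690.00 / 0.102 = 16568.62745
PV of perpetuity: 16568.62745 / (1+0.102)^5 = 10194.79648
Total PV = 12370.51218 + 10194.79648 = 22565.30866

22565.31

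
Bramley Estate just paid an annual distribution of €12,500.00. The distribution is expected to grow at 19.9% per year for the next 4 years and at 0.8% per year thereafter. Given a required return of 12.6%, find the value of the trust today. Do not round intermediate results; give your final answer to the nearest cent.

€195927.95

D_1 = 14987.50000
D_2 = 17970.01250
D_3 = 21546.04499
D_4 = 25833.70794
Terminal value at year 4: TV = D_4×(1+g_2)/(r−g_2) = 26040.37760/0.118 = 220681.16613
P_0 = D_1/(1+r)^1 + D_2/(1+r)^2 + D_3/(1+r)^3 + D_4/(1+r)^4 + TV/(1+r)^4
    = 13310.39076 + 14173.32018 + 15092.19440 + 16070.64040 + 137281.40274 = 195927.94849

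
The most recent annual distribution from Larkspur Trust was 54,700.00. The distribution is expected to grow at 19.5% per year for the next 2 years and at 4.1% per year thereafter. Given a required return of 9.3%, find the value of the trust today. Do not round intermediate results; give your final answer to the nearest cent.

D_1 = 65366.50000
D_2 = 78112.96750
Terminal value at year 2: TV = D_2×(1+g_2)/(r−g_2) = 81315.59917/0.052 = 1563761.52245
P_0 = D_1/(1+r)^1 + D_2/(1+r)^2 + TV/(1+r)^2
    = 59804.66606 + 65385.70534 + 1308971.52423 = 1434161.89563

1434161.90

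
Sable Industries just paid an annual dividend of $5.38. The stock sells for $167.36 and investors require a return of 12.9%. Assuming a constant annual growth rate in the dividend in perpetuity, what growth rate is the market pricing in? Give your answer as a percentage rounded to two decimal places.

9.38%

P = D₀(1+g)/(r−g) ⇒ P(r−g) = D₀(1+g) ⇒ g(P+D₀) = P·r − D₀
g = (P·r − D₀)/(P + D₀) = ($167.36×0.129 − $5.38) / ($167.36 + $5.38) = 0.093837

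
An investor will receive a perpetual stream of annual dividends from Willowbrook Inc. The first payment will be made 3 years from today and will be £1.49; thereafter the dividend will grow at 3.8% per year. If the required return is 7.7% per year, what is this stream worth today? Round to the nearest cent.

£32.94

Value at end of year 2: C₁ / (r − g) = £1.49 / (0.077 − 0.038) = £38.2051
Discount to today: PV = £38.2051 / (1 + 0.077)^2 = £38.2051 / 1.159929 = £32.94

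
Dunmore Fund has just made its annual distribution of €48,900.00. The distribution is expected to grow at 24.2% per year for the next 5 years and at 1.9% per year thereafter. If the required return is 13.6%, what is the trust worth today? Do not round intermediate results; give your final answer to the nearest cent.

€987370.31

D_1 = 60733.80000
D_2 = 75431.37960
D_3 = 93685.77346
D_4 = 116357.73064
D_5 = 144516.30146
Terminal value at year 5: TV = D_5×(1+g_2)/(r−g_2) = 147262.11118/0.117 = 1258650.52294
P_0 = D_1/(1+r)^1 + D_2/(1+r)^2 + D_3/(1+r)^3 + D_4/(1+r)^4 + D_5/(1+r)^5 + TV/(1+r)^5
    = 53462.85211 + 58451.46331 + 63905.56112 + 69868.58003 + 76388.00739 + 665293.84216 = 987370.30613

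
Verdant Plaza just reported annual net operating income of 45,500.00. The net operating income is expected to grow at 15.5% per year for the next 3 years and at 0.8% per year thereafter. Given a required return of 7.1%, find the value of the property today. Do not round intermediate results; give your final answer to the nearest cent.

1072133.47

D_1 = 52552.50000
D_2 = 60698.13750
D_3 = 70106.34881
Terminal value at year 3: TV = D_3×(1+g_2)/(r−g_2) = 70667.19960/0.063 = 1121701.58100
P_0 = D_1/(1+r)^1 + D_2/(1+r)^2 + D_3/(1+r)^3 + TV/(1+r)^3
    = 49068.62745 + 52917.14725 + 57067.51174 + 913080.18786 = 1072133.47430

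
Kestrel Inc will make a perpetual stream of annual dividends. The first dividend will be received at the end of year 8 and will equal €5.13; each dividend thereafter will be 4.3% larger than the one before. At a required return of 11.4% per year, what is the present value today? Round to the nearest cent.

Value at end of year 7: C₁ / (r − g) = €5.13 / (0.114 − 0.043) = €72.2535
Discount to today: PV = €72.2535 / (1 + 0.114)^7 = €72.2535 / 2.129101 = €33.94

€33.94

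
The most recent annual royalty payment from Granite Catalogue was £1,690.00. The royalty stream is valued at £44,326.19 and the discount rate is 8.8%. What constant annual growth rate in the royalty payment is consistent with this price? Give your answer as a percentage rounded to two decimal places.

4.80%

P = D₀(1+g)/(r−g) ⇒ P(r−g) = D₀(1+g) ⇒ g(P+D₀) = P·r − D₀
g = (P·r − D₀)/(P + D₀) = (£44,326.19×0.088 − £1,690.00) / (£44,326.19 + £1,690.00) = 0.048042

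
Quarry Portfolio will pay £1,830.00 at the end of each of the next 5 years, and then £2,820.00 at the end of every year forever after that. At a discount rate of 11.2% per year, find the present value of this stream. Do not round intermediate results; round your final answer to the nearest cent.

£21537.97

PV of 5-year annuity: £1,830.00 × [1 − (1+0.112)^−5] / 0.112 = 6729.60118
Perpetuity value at year 5: £2,820.00 / 0.112 = 25178.57143
PV of perpetuity: 25178.57143 / (1+0.112)^5 = 14808.36633
Total PV = 6729.60118 + 14808.36633 = 21537.96751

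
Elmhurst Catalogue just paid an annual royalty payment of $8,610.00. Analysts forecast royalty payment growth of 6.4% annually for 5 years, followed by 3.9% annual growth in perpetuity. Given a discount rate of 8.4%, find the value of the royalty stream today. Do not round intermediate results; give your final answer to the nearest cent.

$221845.60

D_1 = 9161.04000
D_2 = 9747.34656
D_3 = 10371.17674
D_4 = 11034.93205
D_5 = 11741.16770
Terminal value at year 5: TV = D_5×(1+g_2)/(r−g_2) = 12199.07324/0.045 = 271090.51651
P_0 = D_1/(1+r)^1 + D_2/(1+r)^2 + D_3/(1+r)^3 + D_4/(1+r)^4 + D_5/(1+r)^5 + TV/(1+r)^5
    = 8451.14391 + 8295.21875 + 8142.17043 + 7991.94588 + 7844.49301 + 181120.62745 = 221845.59943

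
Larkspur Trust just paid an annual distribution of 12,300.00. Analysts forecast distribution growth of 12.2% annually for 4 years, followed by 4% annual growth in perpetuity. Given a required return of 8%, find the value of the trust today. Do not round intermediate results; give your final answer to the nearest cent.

D_1 = 13800.60000
D_2 = 15484.27320
D_3 = 17373.35453
D_4 = 19492.90378
Terminal value at year 4: TV = D_4×(1+g_2)/(r−g_2) = 20272.61993/0.04 = 506815.49836
P_0 = D_1/(1+r)^1 + D_2/(1+r)^2 + D_3/(1+r)^3 + D_4/(1+r)^4 + TV/(1+r)^4
    = 12778.33333 + 13275.26852 + 13791.52896 + 14327.86620 + 372524.52116 = 426697.51817

426697.52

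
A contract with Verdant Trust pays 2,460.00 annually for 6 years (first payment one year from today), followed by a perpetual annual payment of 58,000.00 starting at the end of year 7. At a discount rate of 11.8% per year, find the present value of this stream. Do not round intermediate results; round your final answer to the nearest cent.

261878.54

PV of 6-year annuity: 2,460.00 × [1 − (1+0.118)^−6] / 0.118 = 10171.61217
Perpetuity value at year 6: 58,000.00 / 0.118 = 491525.42373
PV of perpetuity: 491525.42373 / (1+0.118)^6 = 251706.92550
Total PV = 10171.61217 + 251706.92550 = 261878.53767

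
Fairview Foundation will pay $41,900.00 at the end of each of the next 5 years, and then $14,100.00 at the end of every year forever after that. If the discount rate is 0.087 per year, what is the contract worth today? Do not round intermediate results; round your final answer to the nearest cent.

PV of 5-year annuity: $41,900.00 × [1 − (1+0.087)^−5] / 0.087 = 164252.94964
Perpetuity value at year 5: $14,100.00 / 0.087 = 162068.96552
PV of perpetuity: 162068.96552 / (1+0.087)^5 = 106795.29989
Total PV = 164252.94964 + 106795.29989 = 271048.24952

$271048.25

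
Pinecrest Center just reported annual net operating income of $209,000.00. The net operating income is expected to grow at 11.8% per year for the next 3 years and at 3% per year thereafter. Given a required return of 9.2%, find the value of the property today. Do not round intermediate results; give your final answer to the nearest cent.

D_1 = 233662.00000
D_2 = 261234.11600
D_3 = 292059.74169
Terminal value at year 3: TV = D_3×(1+g_2)/(r−g_2) = 300821.53394/0.062 = 4851960.22482
P_0 = D_1/(1+r)^1 + D_2/(1+r)^2 + D_3/(1+r)^3 + TV/(1+r)^3
    = 213976.19048 + 219070.86168 + 224286.83458 + 3726055.47762 = 4383389.36435

$4383389.36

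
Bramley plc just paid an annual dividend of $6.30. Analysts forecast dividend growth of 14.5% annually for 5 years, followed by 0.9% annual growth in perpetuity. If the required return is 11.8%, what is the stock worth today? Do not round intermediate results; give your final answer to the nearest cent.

D_1 = 7.21350
D_2 = 8.25946
D_3 = 9.45708
D_4 = 10.82836
D_5 = 12.39847
Terminal value at year 5: TV = D_5×(1+g_2)/(r−g_2) = 12.51005/0.109 = 114.77113
P_0 = D_1/(1+r)^1 + D_2/(1+r)^2 + D_3/(1+r)^3 + D_4/(1+r)^4 + D_5/(1+r)^5 + TV/(1+r)^5
    = 6.45215 + 6.60797 + 6.76755 + 6.93099 + 7.09838 + 65.70881 = 99.56585

$99.57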